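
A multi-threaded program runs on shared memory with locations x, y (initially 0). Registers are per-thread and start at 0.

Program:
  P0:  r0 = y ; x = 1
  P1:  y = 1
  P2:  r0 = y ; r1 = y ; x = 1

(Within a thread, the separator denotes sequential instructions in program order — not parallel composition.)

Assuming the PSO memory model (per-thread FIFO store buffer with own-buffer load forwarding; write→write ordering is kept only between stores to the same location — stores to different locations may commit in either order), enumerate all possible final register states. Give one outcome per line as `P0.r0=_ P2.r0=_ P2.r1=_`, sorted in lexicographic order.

P0.r0=0 P2.r0=0 P2.r1=0
P0.r0=0 P2.r0=0 P2.r1=1
P0.r0=0 P2.r0=1 P2.r1=1
P0.r0=1 P2.r0=0 P2.r1=0
P0.r0=1 P2.r0=0 P2.r1=1
P0.r0=1 P2.r0=1 P2.r1=1

outcome vector order: (P0.r0,P2.r0,P2.r1)
|PSO outcomes| = 6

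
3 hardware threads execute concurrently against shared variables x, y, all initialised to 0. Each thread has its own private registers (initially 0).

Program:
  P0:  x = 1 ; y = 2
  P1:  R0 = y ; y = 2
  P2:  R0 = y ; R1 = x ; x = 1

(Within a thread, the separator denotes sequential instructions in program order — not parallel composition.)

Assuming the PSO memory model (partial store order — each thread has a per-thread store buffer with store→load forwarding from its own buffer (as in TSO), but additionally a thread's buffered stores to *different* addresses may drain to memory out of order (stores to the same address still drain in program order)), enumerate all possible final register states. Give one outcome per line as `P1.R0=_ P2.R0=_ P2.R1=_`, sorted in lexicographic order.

P1.R0=0 P2.R0=0 P2.R1=0
P1.R0=0 P2.R0=0 P2.R1=1
P1.R0=0 P2.R0=2 P2.R1=0
P1.R0=0 P2.R0=2 P2.R1=1
P1.R0=2 P2.R0=0 P2.R1=0
P1.R0=2 P2.R0=0 P2.R1=1
P1.R0=2 P2.R0=2 P2.R1=0
P1.R0=2 P2.R0=2 P2.R1=1

outcome vector order: (P1.R0,P2.R0,P2.R1)
|PSO outcomes| = 8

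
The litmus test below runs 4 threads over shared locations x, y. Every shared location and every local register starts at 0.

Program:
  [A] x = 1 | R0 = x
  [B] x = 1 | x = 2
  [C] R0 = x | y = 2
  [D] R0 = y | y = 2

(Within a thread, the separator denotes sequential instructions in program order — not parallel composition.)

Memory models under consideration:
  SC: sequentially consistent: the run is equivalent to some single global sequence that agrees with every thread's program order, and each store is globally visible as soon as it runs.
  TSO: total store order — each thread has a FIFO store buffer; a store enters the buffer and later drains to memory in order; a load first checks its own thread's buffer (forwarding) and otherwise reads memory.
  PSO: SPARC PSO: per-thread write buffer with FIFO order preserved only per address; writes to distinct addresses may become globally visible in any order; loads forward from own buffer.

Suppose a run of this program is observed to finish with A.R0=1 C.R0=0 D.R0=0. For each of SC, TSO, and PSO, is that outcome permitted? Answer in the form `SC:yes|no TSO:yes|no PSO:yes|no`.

outcome vector order: (A.R0,C.R0,D.R0)
SC (12): <1 0 0>; <1 0 2>; <1 1 0>; <1 1 2>; <1 2 0>; <1 2 2>; <2 0 0>; <2 0 2>; <2 1 0>; <2 1 2>; <2 2 0>; <2 2 2>
TSO (12): <1 0 0>; <1 0 2>; <1 1 0>; <1 1 2>; <1 2 0>; <1 2 2>; <2 0 0>; <2 0 2>; <2 1 0>; <2 1 2>; <2 2 0>; <2 2 2>
PSO (12): <1 0 0>; <1 0 2>; <1 1 0>; <1 1 2>; <1 2 0>; <1 2 2>; <2 0 0>; <2 0 2>; <2 1 0>; <2 1 2>; <2 2 0>; <2 2 2>
target <1 0 0> ∈ {SC,TSO,PSO}

SC:yes TSO:yes PSO:yes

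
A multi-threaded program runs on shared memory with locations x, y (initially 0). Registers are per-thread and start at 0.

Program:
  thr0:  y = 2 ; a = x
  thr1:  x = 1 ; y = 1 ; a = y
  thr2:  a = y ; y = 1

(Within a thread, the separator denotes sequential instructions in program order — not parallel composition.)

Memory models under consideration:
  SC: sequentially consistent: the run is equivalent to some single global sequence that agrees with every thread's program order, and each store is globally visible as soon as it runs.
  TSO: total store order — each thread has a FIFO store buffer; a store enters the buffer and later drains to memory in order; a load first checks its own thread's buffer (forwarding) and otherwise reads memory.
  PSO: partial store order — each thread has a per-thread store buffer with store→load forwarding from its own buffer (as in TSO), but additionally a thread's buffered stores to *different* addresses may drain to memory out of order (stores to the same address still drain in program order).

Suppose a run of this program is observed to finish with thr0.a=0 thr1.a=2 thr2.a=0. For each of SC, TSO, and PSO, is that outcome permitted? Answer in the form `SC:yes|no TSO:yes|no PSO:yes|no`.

SC:no TSO:yes PSO:yes

outcome vector order: (thr0.a,thr1.a,thr2.a)
under SC → (0,1,0), (0,1,1), (0,1,2), (1,1,0), (1,1,1), (1,1,2), (1,2,0), (1,2,1), (1,2,2)
under TSO → (0,1,0), (0,1,1), (0,1,2), (0,2,0), (0,2,1), (0,2,2), (1,1,0), (1,1,1), (1,1,2), (1,2,0), (1,2,1), (1,2,2)
under PSO → (0,1,0), (0,1,1), (0,1,2), (0,2,0), (0,2,1), (0,2,2), (1,1,0), (1,1,1), (1,1,2), (1,2,0), (1,2,1), (1,2,2)
target (0,2,0) ∈ {TSO,PSO}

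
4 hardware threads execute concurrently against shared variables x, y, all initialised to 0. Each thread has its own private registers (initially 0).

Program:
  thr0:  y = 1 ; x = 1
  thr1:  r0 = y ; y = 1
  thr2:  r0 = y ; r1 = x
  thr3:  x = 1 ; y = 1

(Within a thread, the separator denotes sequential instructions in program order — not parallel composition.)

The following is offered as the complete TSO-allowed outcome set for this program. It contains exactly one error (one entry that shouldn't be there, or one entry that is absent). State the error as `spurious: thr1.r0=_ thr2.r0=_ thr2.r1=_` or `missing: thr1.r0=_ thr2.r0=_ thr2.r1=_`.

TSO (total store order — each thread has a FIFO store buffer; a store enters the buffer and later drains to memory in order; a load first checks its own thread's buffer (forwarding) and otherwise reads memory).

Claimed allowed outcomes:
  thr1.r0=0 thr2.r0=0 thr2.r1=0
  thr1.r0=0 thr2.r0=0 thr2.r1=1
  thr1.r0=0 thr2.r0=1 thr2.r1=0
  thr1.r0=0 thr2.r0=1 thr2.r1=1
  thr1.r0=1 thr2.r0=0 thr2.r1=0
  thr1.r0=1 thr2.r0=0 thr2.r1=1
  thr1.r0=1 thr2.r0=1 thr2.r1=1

outcome vector order: (thr1.r0,thr2.r0,thr2.r1)
TSO (8): <0 0 0>; <0 0 1>; <0 1 0>; <0 1 1>; <1 0 0>; <1 0 1>; <1 1 0>; <1 1 1>
TSO∖claimed = {<1 1 0>}

missing: thr1.r0=1 thr2.r0=1 thr2.r1=0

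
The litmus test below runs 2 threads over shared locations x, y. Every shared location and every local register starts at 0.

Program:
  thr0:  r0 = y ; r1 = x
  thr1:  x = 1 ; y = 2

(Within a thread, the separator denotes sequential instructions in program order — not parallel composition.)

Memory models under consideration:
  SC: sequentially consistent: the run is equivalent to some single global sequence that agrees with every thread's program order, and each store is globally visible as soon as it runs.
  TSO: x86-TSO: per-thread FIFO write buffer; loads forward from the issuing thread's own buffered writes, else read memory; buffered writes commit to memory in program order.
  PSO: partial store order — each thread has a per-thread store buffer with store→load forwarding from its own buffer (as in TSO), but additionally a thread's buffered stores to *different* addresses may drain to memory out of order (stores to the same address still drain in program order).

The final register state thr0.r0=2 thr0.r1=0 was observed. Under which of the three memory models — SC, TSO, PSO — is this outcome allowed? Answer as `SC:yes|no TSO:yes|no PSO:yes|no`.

outcome vector order: (thr0.r0,thr0.r1)
SC (3): 00, 01, 21
TSO (3): 00, 01, 21
PSO (4): 00, 01, 20, 21
target 20 ∈ {PSO}

SC:no TSO:no PSO:yes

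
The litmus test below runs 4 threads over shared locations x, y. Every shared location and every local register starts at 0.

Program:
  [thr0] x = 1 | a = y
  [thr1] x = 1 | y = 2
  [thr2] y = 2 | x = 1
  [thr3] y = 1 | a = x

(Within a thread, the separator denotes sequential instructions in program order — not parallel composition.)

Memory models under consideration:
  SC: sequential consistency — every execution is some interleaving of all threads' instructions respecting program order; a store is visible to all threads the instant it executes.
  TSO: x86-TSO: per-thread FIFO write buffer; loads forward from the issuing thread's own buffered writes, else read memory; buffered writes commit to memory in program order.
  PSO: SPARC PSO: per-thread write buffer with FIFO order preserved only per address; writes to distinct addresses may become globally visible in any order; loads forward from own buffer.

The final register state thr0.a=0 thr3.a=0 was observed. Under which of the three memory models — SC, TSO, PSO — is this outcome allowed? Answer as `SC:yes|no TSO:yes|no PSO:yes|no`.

outcome vector order: (thr0.a,thr3.a)
[SC] allowed = {01; 10; 11; 20; 21}
[TSO] allowed = {00; 01; 10; 11; 20; 21}
[PSO] allowed = {00; 01; 10; 11; 20; 21}
target 00 ∈ {TSO,PSO}

SC:no TSO:yes PSO:yes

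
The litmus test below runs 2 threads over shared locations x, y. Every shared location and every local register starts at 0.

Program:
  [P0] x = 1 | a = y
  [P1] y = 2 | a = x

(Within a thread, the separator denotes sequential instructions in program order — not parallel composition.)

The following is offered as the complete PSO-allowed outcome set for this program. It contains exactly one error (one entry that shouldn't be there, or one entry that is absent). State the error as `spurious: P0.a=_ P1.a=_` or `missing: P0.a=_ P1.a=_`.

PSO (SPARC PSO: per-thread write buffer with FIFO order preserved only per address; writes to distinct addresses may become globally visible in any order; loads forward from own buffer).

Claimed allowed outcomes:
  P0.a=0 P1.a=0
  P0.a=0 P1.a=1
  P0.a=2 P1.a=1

outcome vector order: (P0.a,P1.a)
under PSO → <0 0>, <0 1>, <2 0>, <2 1>
PSO∖claimed = {<2 0>}

missing: P0.a=2 P1.a=0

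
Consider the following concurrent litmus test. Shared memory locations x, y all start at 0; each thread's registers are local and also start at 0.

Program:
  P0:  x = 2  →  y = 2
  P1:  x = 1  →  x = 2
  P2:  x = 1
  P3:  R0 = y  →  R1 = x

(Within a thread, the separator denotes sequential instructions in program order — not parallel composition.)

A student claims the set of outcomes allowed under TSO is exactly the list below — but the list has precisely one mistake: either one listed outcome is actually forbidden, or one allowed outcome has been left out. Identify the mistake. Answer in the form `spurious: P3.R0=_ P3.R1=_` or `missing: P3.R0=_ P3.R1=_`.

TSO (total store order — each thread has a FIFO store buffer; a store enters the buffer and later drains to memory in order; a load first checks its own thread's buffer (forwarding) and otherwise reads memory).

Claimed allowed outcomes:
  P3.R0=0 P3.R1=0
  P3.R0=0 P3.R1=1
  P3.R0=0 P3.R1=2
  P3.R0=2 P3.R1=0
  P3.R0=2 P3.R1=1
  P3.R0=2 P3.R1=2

spurious: P3.R0=2 P3.R1=0

outcome vector order: (P3.R0,P3.R1)
TSO: 5 outcomes — {<0 0>, <0 1>, <0 2>, <2 1>, <2 2>}
claimed∖TSO = {<2 0>}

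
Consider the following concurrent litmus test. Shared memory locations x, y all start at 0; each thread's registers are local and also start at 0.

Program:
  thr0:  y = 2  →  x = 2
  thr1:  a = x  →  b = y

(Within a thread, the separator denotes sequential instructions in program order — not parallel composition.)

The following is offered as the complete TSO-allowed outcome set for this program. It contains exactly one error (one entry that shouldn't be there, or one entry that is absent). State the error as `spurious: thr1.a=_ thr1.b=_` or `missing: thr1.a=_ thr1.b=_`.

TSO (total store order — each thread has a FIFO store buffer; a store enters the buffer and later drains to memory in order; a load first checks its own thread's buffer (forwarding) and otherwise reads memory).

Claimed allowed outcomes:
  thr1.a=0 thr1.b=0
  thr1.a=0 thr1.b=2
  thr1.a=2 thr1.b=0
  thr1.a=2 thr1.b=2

spurious: thr1.a=2 thr1.b=0

outcome vector order: (thr1.a,thr1.b)
under TSO → (0,0) (0,2) (2,2)
claimed∖TSO = {(2,0)}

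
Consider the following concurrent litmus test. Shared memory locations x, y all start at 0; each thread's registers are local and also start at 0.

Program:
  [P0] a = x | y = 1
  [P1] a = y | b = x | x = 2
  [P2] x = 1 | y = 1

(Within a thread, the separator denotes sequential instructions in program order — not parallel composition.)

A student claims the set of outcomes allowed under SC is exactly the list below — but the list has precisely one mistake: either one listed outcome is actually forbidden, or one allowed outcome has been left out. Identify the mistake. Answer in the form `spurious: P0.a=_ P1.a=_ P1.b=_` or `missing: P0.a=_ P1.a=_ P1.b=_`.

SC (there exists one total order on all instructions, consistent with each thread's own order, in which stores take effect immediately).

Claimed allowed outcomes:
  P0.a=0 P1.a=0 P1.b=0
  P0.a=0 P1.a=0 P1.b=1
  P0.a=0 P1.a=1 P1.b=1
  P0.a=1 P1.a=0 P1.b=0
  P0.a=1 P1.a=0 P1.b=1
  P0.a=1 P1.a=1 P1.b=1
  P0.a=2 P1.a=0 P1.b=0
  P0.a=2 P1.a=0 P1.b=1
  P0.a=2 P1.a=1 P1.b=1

outcome vector order: (P0.a,P1.a,P1.b)
under SC → 000 001 010 011 100 101 111 200 201 211
SC∖claimed = {010}

missing: P0.a=0 P1.a=1 P1.b=0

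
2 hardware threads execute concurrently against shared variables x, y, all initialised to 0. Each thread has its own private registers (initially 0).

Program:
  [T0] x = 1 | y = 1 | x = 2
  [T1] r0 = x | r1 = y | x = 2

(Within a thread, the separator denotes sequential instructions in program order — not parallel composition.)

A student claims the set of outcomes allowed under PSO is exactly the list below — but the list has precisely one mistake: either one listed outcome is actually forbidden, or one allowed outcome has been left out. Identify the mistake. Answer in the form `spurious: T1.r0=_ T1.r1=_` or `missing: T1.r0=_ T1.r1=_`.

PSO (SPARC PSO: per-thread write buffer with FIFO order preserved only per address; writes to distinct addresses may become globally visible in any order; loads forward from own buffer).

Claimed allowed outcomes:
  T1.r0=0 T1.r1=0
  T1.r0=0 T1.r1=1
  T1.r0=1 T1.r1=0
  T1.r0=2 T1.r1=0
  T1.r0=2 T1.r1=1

outcome vector order: (T1.r0,T1.r1)
PSO (6): 00, 01, 10, 11, 20, 21
PSO∖claimed = {11}

missing: T1.r0=1 T1.r1=1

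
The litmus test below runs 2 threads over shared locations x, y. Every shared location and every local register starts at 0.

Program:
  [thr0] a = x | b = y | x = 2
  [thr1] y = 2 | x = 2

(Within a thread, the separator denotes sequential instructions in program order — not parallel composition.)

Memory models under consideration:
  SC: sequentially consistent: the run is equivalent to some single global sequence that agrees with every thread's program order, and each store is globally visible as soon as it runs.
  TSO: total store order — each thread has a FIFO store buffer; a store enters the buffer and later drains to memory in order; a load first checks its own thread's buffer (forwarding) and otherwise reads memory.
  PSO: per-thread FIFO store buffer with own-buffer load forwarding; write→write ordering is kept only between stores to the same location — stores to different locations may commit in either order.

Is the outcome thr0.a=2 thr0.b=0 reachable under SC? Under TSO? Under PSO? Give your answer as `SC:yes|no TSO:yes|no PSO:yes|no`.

SC:no TSO:no PSO:yes

outcome vector order: (thr0.a,thr0.b)
[SC] allowed = {00, 02, 22}
[TSO] allowed = {00, 02, 22}
[PSO] allowed = {00, 02, 20, 22}
target 20 ∈ {PSO}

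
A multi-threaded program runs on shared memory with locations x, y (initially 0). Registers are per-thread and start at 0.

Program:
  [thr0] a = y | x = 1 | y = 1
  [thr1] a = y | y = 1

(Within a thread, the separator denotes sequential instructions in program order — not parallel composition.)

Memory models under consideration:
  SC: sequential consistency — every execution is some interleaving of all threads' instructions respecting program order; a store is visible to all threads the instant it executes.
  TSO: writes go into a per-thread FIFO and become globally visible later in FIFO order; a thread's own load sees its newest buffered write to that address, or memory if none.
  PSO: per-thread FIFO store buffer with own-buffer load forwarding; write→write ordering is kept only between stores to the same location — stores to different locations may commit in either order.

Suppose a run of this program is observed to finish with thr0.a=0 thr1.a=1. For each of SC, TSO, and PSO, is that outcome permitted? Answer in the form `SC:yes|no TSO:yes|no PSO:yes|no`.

SC:yes TSO:yes PSO:yes

outcome vector order: (thr0.a,thr1.a)
under SC → <0 0>, <0 1>, <1 0>
under TSO → <0 0>, <0 1>, <1 0>
under PSO → <0 0>, <0 1>, <1 0>
target <0 1> ∈ {SC,TSO,PSO}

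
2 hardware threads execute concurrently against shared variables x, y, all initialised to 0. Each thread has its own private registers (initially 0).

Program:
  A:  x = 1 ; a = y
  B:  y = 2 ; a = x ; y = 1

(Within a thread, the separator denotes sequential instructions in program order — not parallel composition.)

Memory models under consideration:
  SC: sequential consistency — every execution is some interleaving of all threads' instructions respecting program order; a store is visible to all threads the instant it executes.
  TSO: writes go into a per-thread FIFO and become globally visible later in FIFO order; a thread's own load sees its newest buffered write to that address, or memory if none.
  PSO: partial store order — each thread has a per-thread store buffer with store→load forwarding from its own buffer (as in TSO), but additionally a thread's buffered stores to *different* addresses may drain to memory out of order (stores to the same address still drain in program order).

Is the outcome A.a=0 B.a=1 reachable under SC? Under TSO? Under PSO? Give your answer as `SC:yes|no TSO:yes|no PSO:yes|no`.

SC:yes TSO:yes PSO:yes

outcome vector order: (A.a,B.a)
[SC] allowed = {<0 1>; <1 0>; <1 1>; <2 0>; <2 1>}
[TSO] allowed = {<0 0>; <0 1>; <1 0>; <1 1>; <2 0>; <2 1>}
[PSO] allowed = {<0 0>; <0 1>; <1 0>; <1 1>; <2 0>; <2 1>}
target <0 1> ∈ {SC,TSO,PSO}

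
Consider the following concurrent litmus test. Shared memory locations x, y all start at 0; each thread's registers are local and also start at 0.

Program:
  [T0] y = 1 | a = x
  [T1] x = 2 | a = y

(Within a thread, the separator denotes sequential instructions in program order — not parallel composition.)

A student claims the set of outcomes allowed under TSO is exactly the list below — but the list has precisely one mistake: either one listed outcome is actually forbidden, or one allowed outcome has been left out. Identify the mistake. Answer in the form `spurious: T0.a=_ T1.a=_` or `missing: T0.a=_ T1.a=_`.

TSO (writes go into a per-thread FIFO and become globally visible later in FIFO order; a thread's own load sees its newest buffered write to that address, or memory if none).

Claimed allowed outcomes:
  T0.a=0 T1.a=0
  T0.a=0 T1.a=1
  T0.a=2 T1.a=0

missing: T0.a=2 T1.a=1

outcome vector order: (T0.a,T1.a)
[TSO] allowed = {0/0 0/1 2/0 2/1}
TSO∖claimed = {2/1}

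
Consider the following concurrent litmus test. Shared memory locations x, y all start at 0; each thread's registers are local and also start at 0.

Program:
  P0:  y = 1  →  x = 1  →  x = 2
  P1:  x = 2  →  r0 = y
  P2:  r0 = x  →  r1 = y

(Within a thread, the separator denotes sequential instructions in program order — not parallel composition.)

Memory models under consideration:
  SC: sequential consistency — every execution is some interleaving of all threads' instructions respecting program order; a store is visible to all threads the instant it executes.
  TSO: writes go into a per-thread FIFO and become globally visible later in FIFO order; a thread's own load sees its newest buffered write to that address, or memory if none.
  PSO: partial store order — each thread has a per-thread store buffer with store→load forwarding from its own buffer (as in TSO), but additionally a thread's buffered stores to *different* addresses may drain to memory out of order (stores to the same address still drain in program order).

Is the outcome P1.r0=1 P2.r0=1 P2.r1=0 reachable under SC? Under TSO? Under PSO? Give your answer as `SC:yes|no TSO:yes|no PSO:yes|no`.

outcome vector order: (P1.r0,P2.r0,P2.r1)
under SC → 0/0/0 0/0/1 0/1/1 0/2/0 0/2/1 1/0/0 1/0/1 1/1/1 1/2/0 1/2/1
under TSO → 0/0/0 0/0/1 0/1/1 0/2/0 0/2/1 1/0/0 1/0/1 1/1/1 1/2/0 1/2/1
under PSO → 0/0/0 0/0/1 0/1/0 0/1/1 0/2/0 0/2/1 1/0/0 1/0/1 1/1/0 1/1/1 1/2/0 1/2/1
target 1/1/0 ∈ {PSO}

SC:no TSO:no PSO:yes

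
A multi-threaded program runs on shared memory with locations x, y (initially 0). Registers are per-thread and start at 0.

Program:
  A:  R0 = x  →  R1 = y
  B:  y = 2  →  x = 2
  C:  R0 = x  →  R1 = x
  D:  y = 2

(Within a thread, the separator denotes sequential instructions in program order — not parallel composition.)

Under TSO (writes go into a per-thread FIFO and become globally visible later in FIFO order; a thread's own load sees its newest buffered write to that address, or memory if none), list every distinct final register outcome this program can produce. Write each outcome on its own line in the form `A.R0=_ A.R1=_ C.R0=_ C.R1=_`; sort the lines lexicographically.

outcome vector order: (A.R0,A.R1,C.R0,C.R1)
|TSO outcomes| = 9

A.R0=0 A.R1=0 C.R0=0 C.R1=0
A.R0=0 A.R1=0 C.R0=0 C.R1=2
A.R0=0 A.R1=0 C.R0=2 C.R1=2
A.R0=0 A.R1=2 C.R0=0 C.R1=0
A.R0=0 A.R1=2 C.R0=0 C.R1=2
A.R0=0 A.R1=2 C.R0=2 C.R1=2
A.R0=2 A.R1=2 C.R0=0 C.R1=0
A.R0=2 A.R1=2 C.R0=0 C.R1=2
A.R0=2 A.R1=2 C.R0=2 C.R1=2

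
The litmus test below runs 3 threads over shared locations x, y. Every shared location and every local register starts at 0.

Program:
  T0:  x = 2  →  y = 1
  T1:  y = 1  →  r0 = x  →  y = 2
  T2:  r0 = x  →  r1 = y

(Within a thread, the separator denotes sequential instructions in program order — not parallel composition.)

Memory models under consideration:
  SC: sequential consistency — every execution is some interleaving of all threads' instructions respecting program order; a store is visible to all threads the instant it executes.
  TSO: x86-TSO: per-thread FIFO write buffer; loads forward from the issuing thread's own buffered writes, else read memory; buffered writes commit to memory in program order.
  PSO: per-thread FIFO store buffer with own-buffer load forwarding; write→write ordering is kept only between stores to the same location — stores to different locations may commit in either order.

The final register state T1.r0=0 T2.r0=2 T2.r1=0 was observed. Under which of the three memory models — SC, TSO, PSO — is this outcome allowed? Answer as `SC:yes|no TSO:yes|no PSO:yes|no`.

SC:no TSO:yes PSO:yes

outcome vector order: (T1.r0,T2.r0,T2.r1)
SC: 11 outcomes — {000, 001, 002, 021, 022, 200, 201, 202, 220, 221, 222}
TSO: 12 outcomes — {000, 001, 002, 020, 021, 022, 200, 201, 202, 220, 221, 222}
PSO: 12 outcomes — {000, 001, 002, 020, 021, 022, 200, 201, 202, 220, 221, 222}
target 020 ∈ {TSO,PSO}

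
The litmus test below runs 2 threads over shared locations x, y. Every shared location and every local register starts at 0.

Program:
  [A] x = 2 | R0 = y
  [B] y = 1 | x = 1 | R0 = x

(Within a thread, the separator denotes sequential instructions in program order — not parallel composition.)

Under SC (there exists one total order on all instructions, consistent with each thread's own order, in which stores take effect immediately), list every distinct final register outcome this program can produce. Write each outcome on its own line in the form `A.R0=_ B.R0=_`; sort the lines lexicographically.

A.R0=0 B.R0=1
A.R0=1 B.R0=1
A.R0=1 B.R0=2

outcome vector order: (A.R0,B.R0)
|SC outcomes| = 3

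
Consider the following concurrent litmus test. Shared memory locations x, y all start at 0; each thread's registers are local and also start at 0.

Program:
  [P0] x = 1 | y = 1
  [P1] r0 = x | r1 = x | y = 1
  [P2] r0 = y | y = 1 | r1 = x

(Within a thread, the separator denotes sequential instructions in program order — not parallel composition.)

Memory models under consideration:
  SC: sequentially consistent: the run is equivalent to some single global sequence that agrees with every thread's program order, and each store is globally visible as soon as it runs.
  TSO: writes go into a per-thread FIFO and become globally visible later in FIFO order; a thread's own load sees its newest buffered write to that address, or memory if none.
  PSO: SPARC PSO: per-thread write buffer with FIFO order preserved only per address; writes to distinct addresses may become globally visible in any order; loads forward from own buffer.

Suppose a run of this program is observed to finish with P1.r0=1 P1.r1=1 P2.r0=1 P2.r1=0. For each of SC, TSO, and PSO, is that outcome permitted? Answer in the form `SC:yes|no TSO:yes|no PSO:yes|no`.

SC:no TSO:no PSO:yes

outcome vector order: (P1.r0,P1.r1,P2.r0,P2.r1)
SC: 10 outcomes — {0000 0001 0010 0011 0100 0101 0111 1100 1101 1111}
TSO: 10 outcomes — {0000 0001 0010 0011 0100 0101 0111 1100 1101 1111}
PSO: 12 outcomes — {0000 0001 0010 0011 0100 0101 0110 0111 1100 1101 1110 1111}
target 1110 ∈ {PSO}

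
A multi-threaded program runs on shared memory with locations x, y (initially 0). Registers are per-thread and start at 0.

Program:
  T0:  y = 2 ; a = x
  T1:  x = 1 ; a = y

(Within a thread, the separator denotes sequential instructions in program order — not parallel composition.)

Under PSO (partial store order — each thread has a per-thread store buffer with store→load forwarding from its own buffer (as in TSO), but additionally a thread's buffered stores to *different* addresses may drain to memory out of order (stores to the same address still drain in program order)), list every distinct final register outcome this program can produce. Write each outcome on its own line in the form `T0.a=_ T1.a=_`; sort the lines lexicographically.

outcome vector order: (T0.a,T1.a)
|PSO outcomes| = 4

T0.a=0 T1.a=0
T0.a=0 T1.a=2
T0.a=1 T1.a=0
T0.a=1 T1.a=2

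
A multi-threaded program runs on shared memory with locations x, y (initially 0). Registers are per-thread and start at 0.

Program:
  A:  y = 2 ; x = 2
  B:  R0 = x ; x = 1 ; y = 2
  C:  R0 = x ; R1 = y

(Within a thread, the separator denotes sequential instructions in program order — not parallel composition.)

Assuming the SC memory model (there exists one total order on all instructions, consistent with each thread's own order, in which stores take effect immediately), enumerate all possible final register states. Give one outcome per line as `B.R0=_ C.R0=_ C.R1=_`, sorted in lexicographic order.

B.R0=0 C.R0=0 C.R1=0
B.R0=0 C.R0=0 C.R1=2
B.R0=0 C.R0=1 C.R1=0
B.R0=0 C.R0=1 C.R1=2
B.R0=0 C.R0=2 C.R1=2
B.R0=2 C.R0=0 C.R1=0
B.R0=2 C.R0=0 C.R1=2
B.R0=2 C.R0=1 C.R1=2
B.R0=2 C.R0=2 C.R1=2

outcome vector order: (B.R0,C.R0,C.R1)
|SC outcomes| = 9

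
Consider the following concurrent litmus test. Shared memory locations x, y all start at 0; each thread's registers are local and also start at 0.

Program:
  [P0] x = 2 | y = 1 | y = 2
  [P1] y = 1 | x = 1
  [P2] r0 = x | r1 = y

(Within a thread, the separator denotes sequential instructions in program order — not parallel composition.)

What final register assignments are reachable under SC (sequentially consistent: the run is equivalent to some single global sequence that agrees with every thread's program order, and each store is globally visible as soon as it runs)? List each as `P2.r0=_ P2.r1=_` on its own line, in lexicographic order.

outcome vector order: (P2.r0,P2.r1)
|SC outcomes| = 8

P2.r0=0 P2.r1=0
P2.r0=0 P2.r1=1
P2.r0=0 P2.r1=2
P2.r0=1 P2.r1=1
P2.r0=1 P2.r1=2
P2.r0=2 P2.r1=0
P2.r0=2 P2.r1=1
P2.r0=2 P2.r1=2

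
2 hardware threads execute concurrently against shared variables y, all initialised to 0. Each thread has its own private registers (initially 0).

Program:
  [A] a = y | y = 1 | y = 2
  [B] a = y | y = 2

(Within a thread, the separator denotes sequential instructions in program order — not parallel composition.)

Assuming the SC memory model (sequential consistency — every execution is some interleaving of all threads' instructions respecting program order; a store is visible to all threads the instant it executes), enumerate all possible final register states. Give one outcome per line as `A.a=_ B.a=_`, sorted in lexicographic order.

outcome vector order: (A.a,B.a)
|SC outcomes| = 4

A.a=0 B.a=0
A.a=0 B.a=1
A.a=0 B.a=2
A.a=2 B.a=0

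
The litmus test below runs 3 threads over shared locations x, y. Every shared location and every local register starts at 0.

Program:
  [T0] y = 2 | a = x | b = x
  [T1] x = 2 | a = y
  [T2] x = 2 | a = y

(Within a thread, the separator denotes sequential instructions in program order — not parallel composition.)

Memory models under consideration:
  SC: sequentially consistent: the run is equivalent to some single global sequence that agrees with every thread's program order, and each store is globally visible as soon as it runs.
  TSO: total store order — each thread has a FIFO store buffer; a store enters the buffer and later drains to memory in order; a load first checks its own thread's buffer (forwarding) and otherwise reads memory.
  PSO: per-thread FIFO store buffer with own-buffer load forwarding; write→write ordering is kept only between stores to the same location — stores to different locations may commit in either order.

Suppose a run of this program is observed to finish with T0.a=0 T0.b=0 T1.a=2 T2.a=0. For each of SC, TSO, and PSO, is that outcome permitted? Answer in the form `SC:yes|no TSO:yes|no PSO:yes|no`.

outcome vector order: (T0.a,T0.b,T1.a,T2.a)
[SC] allowed = {(0,0,2,2), (0,2,2,2), (2,2,0,0), (2,2,0,2), (2,2,2,0), (2,2,2,2)}
[TSO] allowed = {(0,0,0,0), (0,0,0,2), (0,0,2,0), (0,0,2,2), (0,2,0,0), (0,2,0,2), (0,2,2,0), (0,2,2,2), (2,2,0,0), (2,2,0,2), (2,2,2,0), (2,2,2,2)}
[PSO] allowed = {(0,0,0,0), (0,0,0,2), (0,0,2,0), (0,0,2,2), (0,2,0,0), (0,2,0,2), (0,2,2,0), (0,2,2,2), (2,2,0,0), (2,2,0,2), (2,2,2,0), (2,2,2,2)}
target (0,0,2,0) ∈ {TSO,PSO}

SC:no TSO:yes PSO:yes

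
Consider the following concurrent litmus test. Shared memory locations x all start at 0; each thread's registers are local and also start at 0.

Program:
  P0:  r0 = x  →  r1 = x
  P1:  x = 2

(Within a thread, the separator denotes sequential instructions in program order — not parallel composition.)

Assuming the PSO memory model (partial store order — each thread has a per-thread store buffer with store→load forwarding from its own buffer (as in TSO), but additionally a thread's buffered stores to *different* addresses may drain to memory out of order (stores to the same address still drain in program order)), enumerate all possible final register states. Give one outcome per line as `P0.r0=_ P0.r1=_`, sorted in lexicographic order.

outcome vector order: (P0.r0,P0.r1)
|PSO outcomes| = 3

P0.r0=0 P0.r1=0
P0.r0=0 P0.r1=2
P0.r0=2 P0.r1=2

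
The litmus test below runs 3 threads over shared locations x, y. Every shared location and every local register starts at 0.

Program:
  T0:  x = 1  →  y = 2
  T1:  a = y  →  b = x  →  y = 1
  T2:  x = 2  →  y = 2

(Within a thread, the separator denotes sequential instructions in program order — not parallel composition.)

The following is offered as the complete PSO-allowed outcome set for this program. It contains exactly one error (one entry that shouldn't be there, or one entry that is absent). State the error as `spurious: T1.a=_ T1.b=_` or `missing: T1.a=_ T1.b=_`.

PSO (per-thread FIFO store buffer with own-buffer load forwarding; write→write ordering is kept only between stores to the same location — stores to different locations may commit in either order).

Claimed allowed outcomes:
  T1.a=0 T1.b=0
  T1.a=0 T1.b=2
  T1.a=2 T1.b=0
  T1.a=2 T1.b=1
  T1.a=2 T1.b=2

missing: T1.a=0 T1.b=1

outcome vector order: (T1.a,T1.b)
PSO: 6 outcomes — {00; 01; 02; 20; 21; 22}
PSO∖claimed = {01}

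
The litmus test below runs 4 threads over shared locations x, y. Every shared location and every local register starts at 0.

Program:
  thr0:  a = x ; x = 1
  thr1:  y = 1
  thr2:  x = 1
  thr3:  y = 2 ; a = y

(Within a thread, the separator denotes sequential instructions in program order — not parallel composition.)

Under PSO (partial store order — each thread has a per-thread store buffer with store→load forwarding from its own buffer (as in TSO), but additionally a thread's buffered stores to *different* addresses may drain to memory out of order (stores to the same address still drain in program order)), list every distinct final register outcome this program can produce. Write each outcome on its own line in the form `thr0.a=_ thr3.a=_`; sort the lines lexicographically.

outcome vector order: (thr0.a,thr3.a)
|PSO outcomes| = 4

thr0.a=0 thr3.a=1
thr0.a=0 thr3.a=2
thr0.a=1 thr3.a=1
thr0.a=1 thr3.a=2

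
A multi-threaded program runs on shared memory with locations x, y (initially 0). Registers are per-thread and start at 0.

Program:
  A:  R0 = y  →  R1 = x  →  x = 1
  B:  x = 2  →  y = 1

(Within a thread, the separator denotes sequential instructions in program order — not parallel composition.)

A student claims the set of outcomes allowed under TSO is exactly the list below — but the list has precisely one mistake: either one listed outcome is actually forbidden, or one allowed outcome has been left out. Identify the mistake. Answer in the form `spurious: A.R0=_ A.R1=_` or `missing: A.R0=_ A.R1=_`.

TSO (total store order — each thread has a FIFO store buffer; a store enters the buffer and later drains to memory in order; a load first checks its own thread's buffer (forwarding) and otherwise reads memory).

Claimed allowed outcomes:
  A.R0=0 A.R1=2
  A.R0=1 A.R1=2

missing: A.R0=0 A.R1=0

outcome vector order: (A.R0,A.R1)
under TSO → <0 0>; <0 2>; <1 2>
TSO∖claimed = {<0 0>}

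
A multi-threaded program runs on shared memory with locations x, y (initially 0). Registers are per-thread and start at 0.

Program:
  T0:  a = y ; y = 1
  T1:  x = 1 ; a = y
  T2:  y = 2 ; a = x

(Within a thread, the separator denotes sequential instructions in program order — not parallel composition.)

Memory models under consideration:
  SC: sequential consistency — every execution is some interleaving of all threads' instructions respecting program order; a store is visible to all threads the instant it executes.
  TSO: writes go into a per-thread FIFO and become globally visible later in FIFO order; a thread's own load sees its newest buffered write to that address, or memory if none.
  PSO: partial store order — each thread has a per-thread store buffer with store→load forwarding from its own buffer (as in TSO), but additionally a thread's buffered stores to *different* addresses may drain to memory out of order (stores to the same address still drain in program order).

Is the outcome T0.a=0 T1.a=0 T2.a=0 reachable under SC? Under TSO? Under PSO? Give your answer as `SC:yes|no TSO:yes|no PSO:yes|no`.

outcome vector order: (T0.a,T1.a,T2.a)
[SC] allowed = {0/0/1; 0/1/0; 0/1/1; 0/2/0; 0/2/1; 2/0/1; 2/1/0; 2/1/1; 2/2/0; 2/2/1}
[TSO] allowed = {0/0/0; 0/0/1; 0/1/0; 0/1/1; 0/2/0; 0/2/1; 2/0/0; 2/0/1; 2/1/0; 2/1/1; 2/2/0; 2/2/1}
[PSO] allowed = {0/0/0; 0/0/1; 0/1/0; 0/1/1; 0/2/0; 0/2/1; 2/0/0; 2/0/1; 2/1/0; 2/1/1; 2/2/0; 2/2/1}
target 0/0/0 ∈ {TSO,PSO}

SC:no TSO:yes PSO:yes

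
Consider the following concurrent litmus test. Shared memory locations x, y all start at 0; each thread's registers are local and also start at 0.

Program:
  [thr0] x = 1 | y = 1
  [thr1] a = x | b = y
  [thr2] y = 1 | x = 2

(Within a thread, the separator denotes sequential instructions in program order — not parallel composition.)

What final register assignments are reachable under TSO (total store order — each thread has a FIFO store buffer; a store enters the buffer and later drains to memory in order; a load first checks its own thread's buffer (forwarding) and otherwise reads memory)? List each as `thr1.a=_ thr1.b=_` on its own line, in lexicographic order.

outcome vector order: (thr1.a,thr1.b)
|TSO outcomes| = 5

thr1.a=0 thr1.b=0
thr1.a=0 thr1.b=1
thr1.a=1 thr1.b=0
thr1.a=1 thr1.b=1
thr1.a=2 thr1.b=1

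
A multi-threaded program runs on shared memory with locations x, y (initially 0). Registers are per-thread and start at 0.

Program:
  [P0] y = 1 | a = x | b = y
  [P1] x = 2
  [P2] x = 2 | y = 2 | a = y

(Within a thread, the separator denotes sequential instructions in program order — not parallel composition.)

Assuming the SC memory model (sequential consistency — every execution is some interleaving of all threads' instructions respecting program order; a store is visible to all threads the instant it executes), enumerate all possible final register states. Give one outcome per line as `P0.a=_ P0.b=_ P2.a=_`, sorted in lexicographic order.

P0.a=0 P0.b=1 P2.a=2
P0.a=0 P0.b=2 P2.a=2
P0.a=2 P0.b=1 P2.a=1
P0.a=2 P0.b=1 P2.a=2
P0.a=2 P0.b=2 P2.a=2

outcome vector order: (P0.a,P0.b,P2.a)
|SC outcomes| = 5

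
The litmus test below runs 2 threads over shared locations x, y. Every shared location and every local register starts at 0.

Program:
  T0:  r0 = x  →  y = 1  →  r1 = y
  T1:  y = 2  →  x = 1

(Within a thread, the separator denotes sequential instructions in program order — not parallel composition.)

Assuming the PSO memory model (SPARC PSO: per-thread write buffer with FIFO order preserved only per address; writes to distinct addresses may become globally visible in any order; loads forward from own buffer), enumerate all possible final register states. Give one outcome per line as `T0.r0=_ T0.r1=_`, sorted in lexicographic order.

outcome vector order: (T0.r0,T0.r1)
|PSO outcomes| = 4

T0.r0=0 T0.r1=1
T0.r0=0 T0.r1=2
T0.r0=1 T0.r1=1
T0.r0=1 T0.r1=2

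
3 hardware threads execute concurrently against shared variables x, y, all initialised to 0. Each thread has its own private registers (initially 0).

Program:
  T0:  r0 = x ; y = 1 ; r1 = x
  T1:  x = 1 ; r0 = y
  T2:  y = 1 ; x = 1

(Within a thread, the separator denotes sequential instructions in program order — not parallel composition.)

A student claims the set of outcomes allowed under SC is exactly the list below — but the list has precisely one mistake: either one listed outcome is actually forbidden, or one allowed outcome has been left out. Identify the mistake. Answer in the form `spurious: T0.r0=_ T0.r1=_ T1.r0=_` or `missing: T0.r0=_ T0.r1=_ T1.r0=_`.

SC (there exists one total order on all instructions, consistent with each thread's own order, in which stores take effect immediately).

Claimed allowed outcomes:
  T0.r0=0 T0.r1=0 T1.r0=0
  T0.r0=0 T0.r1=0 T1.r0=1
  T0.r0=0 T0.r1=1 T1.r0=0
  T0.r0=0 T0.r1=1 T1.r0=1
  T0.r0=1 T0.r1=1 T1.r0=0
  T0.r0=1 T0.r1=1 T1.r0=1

outcome vector order: (T0.r0,T0.r1,T1.r0)
SC: 5 outcomes — {001 010 011 110 111}
claimed∖SC = {000}

spurious: T0.r0=0 T0.r1=0 T1.r0=0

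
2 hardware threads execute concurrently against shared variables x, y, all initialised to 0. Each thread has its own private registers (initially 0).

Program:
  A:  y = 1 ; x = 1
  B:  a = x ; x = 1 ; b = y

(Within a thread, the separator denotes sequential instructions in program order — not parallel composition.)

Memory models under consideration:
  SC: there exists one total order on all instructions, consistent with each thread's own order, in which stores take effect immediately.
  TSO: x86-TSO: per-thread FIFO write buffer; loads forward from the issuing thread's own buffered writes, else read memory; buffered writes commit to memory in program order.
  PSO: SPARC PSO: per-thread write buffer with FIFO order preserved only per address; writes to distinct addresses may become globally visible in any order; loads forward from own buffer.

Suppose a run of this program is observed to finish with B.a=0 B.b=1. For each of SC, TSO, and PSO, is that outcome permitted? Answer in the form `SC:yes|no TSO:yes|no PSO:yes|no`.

SC:yes TSO:yes PSO:yes

outcome vector order: (B.a,B.b)
[SC] allowed = {<0 0> <0 1> <1 1>}
[TSO] allowed = {<0 0> <0 1> <1 1>}
[PSO] allowed = {<0 0> <0 1> <1 0> <1 1>}
target <0 1> ∈ {SC,TSO,PSO}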